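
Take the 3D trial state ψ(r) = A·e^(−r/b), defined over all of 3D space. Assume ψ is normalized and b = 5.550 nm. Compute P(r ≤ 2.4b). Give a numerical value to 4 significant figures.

P ≈ 0.8575

Integrate the radial probability density 4πr²|ψ|² over r ≤ 2.4b.
A² is fixed by ∫₀^∞ 4πr²|ψ|² dr = 1, i.e. A² = (π·b^3)^(−1).
Let u = r/b; then A², 4π and the length scale all cancel, so P = ∫_{0}^{2.4} u^2·e^(-2·u) du ÷ ∫_{0}^{∞} u^2·e^(-2·u) du.
Using ∫ u^2·e^(-2·u) du = -(2·u^2 + 2·u + 1)·e^(-2·u)/4, the numerator is 1/4 - 433·e^(-24/5)/100 and the denominator is 1/4.
The region integral divided by the full integral gives P = 0.85746.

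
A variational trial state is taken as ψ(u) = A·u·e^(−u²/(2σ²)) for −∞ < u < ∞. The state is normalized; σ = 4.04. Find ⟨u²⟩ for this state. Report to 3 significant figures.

By definition ⟨u²⟩ = ∫ u^2 |ψ(u)|² du.
Using the Gaussian integral ∫_{−∞}^{∞} e^(−αu²) du = √(π/α), the ratio of the moment integral to the normalization integral gives ⟨u²⟩ = 3·σ^2/2.
Putting σ = 4.04 gives 24.48.

⟨u^2⟩ ≈ 24.5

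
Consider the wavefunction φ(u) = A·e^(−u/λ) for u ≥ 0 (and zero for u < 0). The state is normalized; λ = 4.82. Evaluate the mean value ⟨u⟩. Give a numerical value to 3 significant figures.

⟨u⟩ ≈ 2.41

The expectation value is the |φ|²-weighted average of u: ∫ u|φ|² du.
Recall ∫₀^∞ u^m e^(−u/β) du = m!·β^(m+1), evaluating both integrals, ⟨u⟩ = λ/2.
With λ = 4.82, ⟨u⟩ = 2.410.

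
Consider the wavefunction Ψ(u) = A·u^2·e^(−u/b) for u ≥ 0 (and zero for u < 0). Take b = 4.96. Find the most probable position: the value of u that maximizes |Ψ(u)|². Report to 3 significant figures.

u ≈ 9.92

Differentiate |Ψ(u)|² with respect to u and set to zero.
Solving yields u = 2·b.
With b = 4.96, the most probable position is 9.920.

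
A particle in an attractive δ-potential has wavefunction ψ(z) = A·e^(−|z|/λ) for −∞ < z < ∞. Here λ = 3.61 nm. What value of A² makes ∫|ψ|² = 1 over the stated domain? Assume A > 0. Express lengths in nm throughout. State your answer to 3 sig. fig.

A^2 ≈ 0.277 nm^(-1)

Normalization requires ∫|ψ|² dz = 1, integrated from −∞ to ∞.
With ∫₀^∞ z^0 e^(−αz) dz = 0!/α^1, carrying out the integral gives A² · λ.
With λ = 3.61: A² = 0.2770 and A = 0.5263.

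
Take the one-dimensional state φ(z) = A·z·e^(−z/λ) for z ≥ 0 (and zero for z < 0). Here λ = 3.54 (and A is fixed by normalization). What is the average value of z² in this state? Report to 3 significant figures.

The expectation value is the |φ|²-weighted average of z^2: ∫ z^2|φ|² dz.
Evaluating both integrals, ⟨z²⟩ = 3·λ^2.
With λ = 3.54, ⟨z^2⟩ = 37.59.

⟨z^2⟩ ≈ 37.6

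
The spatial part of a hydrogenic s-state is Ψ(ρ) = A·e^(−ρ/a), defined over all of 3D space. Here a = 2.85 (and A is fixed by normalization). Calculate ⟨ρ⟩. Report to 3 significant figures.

⟨ρ⟩ ≈ 4.28

⟨ρ⟩ = ∫ ρ |Ψ|² 4πρ² dρ over the full domain.
Using ∫₀^∞ ρⁿ e^(−αρ) dρ = n!/αⁿ⁺¹, the ratio of the moment integral to the normalization integral gives ⟨ρ⟩ = 3·a/2.
With a = 2.85, ⟨ρ⟩ = 4.275.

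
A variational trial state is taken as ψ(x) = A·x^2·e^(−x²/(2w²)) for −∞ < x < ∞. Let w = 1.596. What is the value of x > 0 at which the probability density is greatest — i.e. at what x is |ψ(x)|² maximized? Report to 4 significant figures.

Differentiate |ψ(x)|² with respect to x and set to zero.
This gives x = √(2)·w.
With w = 1.596, the value of x > 0 at which the probability density is greatest is 2.2571.

x ≈ 2.257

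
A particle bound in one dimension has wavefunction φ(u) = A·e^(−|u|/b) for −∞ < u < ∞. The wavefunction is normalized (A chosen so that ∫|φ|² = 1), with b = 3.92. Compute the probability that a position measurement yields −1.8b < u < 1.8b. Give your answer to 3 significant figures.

|φ|² is the probability density, so P = ∫_{−1.8b}^{1.8b} |φ|² du.
Since A² = 1/(b), this is the region integral divided by the full normalization integral.
By symmetry take twice the u ≥ 0 contribution in numerator and denominator; the 2's cancel. In terms of t = u/b (A² and the length scale cancel between numerator and denominator), P = [∫_{0}^{1.8} e^(-2·t) dt] / [∫_{0}^{∞} e^(-2·t) dt].
An antiderivative of e^(-2·t) is -e^(-2·t)/2; evaluating from 0 to 1.8 gives 1/2 - e^(-18/5)/2, while the full integral is 1/2.
The result is P = 0.9727.

P ≈ 0.973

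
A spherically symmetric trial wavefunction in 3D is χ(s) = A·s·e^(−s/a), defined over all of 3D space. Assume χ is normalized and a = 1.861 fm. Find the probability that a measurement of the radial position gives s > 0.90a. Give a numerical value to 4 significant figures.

Integrate the radial probability density 4πs²|χ|² over s > 0.90a.
Normalization gives A² = 1/(3·π·a^5).
Substituting u = s/a, A², 4π and the length scale all cancel in the ratio: P = ∫_{0.90}^{∞} u^4·e^(-2·u) du / ∫_{0}^{∞} u^4·e^(-2·u) du.
With ∫ u^4·e^(-2·u) du = -(u^4/2 + u^3 + 3·u^2/2 + 3·u/2 + 3/4)·e^(-2·u) + C, the region integral is ≈ 0.722695 and the full one is 3/4.
Taking the ratio yields P = 0.96359.

P ≈ 0.9636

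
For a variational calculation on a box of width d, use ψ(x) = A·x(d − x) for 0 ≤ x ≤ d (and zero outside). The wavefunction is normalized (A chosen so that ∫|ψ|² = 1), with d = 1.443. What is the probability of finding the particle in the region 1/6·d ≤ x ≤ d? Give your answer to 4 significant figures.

P ≈ 0.9645

The probability is P = ∫ |ψ|² dx over [1/6·d, d].
With A² fixed by ∫|ψ|² = 1, i.e. A² = (d^5/30)^(−1), substitute and integrate.
Substituting u = x/d, A² and the length scale cancel in the ratio: P = ∫_{1/6}^{1} u^2·(1 - u)^2 du / ∫_{0}^{1} u^2·(1 - u)^2 du.
With ∫ u^2·(1 - u)^2 du = u^3·(6·u^2 - 15·u + 10)/30 + C, the region integral is 125/3888 and the full one is 1/30.
This works out to P = 625/648.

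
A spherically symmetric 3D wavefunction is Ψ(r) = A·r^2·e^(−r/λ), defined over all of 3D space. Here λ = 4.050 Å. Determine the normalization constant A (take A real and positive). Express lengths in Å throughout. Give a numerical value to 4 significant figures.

A ≈ 0.0008897 Å^(-7/2)

Normalization requires ∫|Ψ|² 4πr² dr = 1, integrated from 0 to ∞.
(Spherical symmetry: dV = 4πr² dr.)
∫|Ψ|² 4πr² dr = A²·(45·π·λ^7/2).
Setting this equal to 1 gives A² = 1/(45·π·λ^7/2).
Substituting λ = 4.050 gives A² = 7.9156E-7, so A = 0.00088970.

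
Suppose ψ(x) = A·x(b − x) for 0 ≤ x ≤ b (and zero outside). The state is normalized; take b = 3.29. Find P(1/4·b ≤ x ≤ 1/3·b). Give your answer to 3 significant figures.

P ≈ 0.106

The probability is P = ∫ |ψ|² dx over [1/4·b, 1/3·b].
With A² fixed by ∫|ψ|² = 1, i.e. A² = (b^5/30)^(−1), substitute and integrate.
Substituting u = x/b, A² and the length scale cancel in the ratio: P = ∫_{1/4}^{1/3} u^2·(1 - u)^2 du / ∫_{0}^{1} u^2·(1 - u)^2 du.
With ∫ u^2·(1 - u)^2 du = u^3·(6·u^2 - 15·u + 10)/30 + C, the region integral is ≈ 0.0035454 and the full one is 1/30.
Taking the ratio, P = 0.1064.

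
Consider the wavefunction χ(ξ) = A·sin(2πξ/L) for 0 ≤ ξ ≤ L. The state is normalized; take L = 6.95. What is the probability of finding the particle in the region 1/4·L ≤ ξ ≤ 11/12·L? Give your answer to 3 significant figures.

P ≈ 0.736

P = ∫_{1/4·L}^{11/12·L} |χ(ξ)|² dξ.
With A² fixed by ∫|χ|² = 1, i.e. A² = (L/2)^(−1), substitute and integrate.
In terms of u = ξ/L (A² and the length scale cancel between numerator and denominator), P = [∫_{1/4}^{11/12} sin(2·π·u)^2 du] / [∫_{0}^{1} sin(2·π·u)^2 du].
With ∫ sin(2·π·u)^2 du = u/2 - sin(4·π·u)/(8·π) + C, the region integral is √(3)/(16·π) + 1/3 and the full one is 1/2.
This works out to P = √(3)/(8·π) + 2/3.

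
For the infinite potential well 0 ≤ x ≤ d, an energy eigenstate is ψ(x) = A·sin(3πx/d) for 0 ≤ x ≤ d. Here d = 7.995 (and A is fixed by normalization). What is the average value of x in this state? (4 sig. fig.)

⟨x⟩ ≈ 3.998

⟨x⟩ = ∫ x |ψ|² dx over the full domain.
Evaluating both integrals, ⟨x⟩ = d/2.
With d = 7.995, ⟨x⟩ = 3.9975.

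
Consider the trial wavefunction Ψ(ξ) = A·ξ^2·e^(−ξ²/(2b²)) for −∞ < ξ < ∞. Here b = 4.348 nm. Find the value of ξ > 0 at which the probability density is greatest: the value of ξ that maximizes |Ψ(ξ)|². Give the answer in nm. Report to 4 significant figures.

ξ ≈ 6.149 nm

Set d/dξ [|Ψ(ξ)|²] = 0 and solve for ξ > 0.
This gives ξ = √(2)·b.
With b = 4.348, the value of ξ > 0 at which the probability density is greatest is 6.1490 nm.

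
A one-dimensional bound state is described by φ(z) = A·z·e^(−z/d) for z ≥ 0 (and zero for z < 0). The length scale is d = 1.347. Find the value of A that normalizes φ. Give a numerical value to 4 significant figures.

A ≈ 1.279

The normalization condition is ∫|φ|² dz = 1 from 0 to ∞.
The integral (without the A² prefactor) comes out to d^3/4.
Setting this equal to 1 gives A² = 1/(d^3/4).
Substituting d = 1.347 gives A² = 1.6367, so A = 1.2793.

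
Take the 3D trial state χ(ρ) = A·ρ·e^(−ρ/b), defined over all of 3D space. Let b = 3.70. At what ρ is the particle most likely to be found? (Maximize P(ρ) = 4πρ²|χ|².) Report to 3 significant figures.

Differentiate P(ρ) = 4πρ²|χ|² with respect to ρ and set to zero.
This gives ρ = 2·b.
With b = 3.70, the most probable radial distance is 7.400.

ρ ≈ 7.40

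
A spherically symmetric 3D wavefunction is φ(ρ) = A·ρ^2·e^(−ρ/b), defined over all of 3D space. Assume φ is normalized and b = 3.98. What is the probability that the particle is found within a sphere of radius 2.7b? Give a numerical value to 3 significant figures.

With dV = 4πρ²dρ, the probability is ∫|φ|² dV over ρ ≤ 2.7b.
Normalization gives A² = 1/(45·π·b^7/2).
Substituting u = ρ/b, A², 4π and the length scale all cancel in the ratio: P = ∫_{0}^{2.7} u^6·e^(-2·u) du / ∫_{0}^{∞} u^6·e^(-2·u) du.
Using ∫ u^6·e^(-2·u) du = -(4·u^6 + 12·u^5 + 30·u^4 + 60·u^3 + 90·u^2 + 90·u + 45)·e^(-2·u)/8, the numerator is ≈ 1.6781 and the denominator is 45/8.
This evaluates to P = 0.2983.

P ≈ 0.298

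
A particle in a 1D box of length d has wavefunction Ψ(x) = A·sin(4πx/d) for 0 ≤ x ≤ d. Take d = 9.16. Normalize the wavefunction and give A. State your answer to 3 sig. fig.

The normalization condition is ∫|Ψ|² dx = 1 from 0 to d.
∫|Ψ|² dx = A²·(d/2).
Hence A² = 1/[d/2].
Plugging in d = 9.16 yields A = 0.4673.

A ≈ 0.467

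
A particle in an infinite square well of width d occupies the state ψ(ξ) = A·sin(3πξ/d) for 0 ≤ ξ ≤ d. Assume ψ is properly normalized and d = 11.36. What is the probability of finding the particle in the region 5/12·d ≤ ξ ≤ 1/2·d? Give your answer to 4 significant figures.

P ≈ 0.1364

The probability is P = ∫ |ψ|² dξ over [5/12·d, 1/2·d].
Since A² = 1/(d/2), this is the region integral divided by the full normalization integral.
Substituting u = ξ/d, A² and the length scale cancel in the ratio: P = ∫_{5/12}^{1/2} sin(3·π·u)^2 du / ∫_{0}^{1} sin(3·π·u)^2 du.
An antiderivative of sin(3·π·u)^2 is u/2 - sin(6·π·u)/(12·π); evaluating from 5/12 to 1/2 gives 1/(12·π) + 1/24, while the full integral is 1/2.
Taking the ratio, P = (2 + π)/(12·π).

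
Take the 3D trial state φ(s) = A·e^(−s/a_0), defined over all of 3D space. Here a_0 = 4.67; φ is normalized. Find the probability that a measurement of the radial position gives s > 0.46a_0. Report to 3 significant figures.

P ≈ 0.934

P = ∫ |φ|² 4πs² ds over s > 0.46a_0.
Normalization gives A² = 1/(π·a_0^3).
In terms of u = s/a_0 (A², 4π and the length scale all cancel between numerator and denominator), P = [∫_{0.46}^{∞} u^2·e^(-2·u) du] / [∫_{0}^{∞} u^2·e^(-2·u) du].
With ∫ u^2·e^(-2·u) du = -(2·u^2 + 2·u + 1)·e^(-2·u)/4 + C, the region integral is 2929·e^(-23/25)/5000 and the full one is 1/4.
The region integral divided by the full integral gives P = 0.9338.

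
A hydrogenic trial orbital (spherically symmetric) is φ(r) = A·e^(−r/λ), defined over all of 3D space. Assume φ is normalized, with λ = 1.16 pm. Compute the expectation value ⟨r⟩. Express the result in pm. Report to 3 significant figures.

⟨r⟩ ≈ 1.74 pm

The expectation value is the |φ|²-weighted average of r: ∫ r|φ|² 4πr² dr.
Evaluating both integrals, ⟨r⟩ = 3·λ/2.
Putting λ = 1.16 gives 1.740.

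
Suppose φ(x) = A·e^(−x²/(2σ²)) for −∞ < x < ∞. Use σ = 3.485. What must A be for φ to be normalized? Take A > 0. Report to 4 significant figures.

Require ∫ |φ|² dx = 1 over the whole domain.
With φ = A·e^(−x²/(2σ²)), the integral evaluates to A²·[√(π)·σ].
So A² = (√(π)·σ)^(−1).
With σ = 3.485: A² = 0.16189 and A = 0.40236.

A ≈ 0.4024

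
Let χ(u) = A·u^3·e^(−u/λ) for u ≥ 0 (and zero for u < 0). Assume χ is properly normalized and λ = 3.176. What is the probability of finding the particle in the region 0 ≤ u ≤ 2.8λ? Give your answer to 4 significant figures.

P ≈ 0.3297

|χ|² is the probability density, so P = ∫_{0}^{2.8λ} |χ|² du.
With A² fixed by ∫|χ|² = 1, i.e. A² = (45·λ^7/8)^(−1), substitute and integrate.
Substituting t = u/λ, A² and the length scale cancel in the ratio: P = ∫_{0}^{2.8} t^6·e^(-2·t) dt / ∫_{0}^{∞} t^6·e^(-2·t) dt.
With ∫ t^6·e^(-2·t) dt = -(4·t^6 + 12·t^5 + 30·t^4 + 60·t^3 + 90·t^2 + 90·t + 45)·e^(-2·t)/8 + C, the region integral is ≈ 1.85480 and the full one is 45/8.
Taking the ratio, P = 0.32974.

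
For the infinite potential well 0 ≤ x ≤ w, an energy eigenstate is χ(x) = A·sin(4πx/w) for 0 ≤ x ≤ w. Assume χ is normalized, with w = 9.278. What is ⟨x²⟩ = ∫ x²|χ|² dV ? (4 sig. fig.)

The expectation value is the |χ|²-weighted average of x^2: ∫ x^2|χ|² dx.
Evaluating both integrals, ⟨x²⟩ = -w^2/(32·π^2) + w^2/3.
With w = 9.278, ⟨x^2⟩ = 28.421.

⟨x^2⟩ ≈ 28.42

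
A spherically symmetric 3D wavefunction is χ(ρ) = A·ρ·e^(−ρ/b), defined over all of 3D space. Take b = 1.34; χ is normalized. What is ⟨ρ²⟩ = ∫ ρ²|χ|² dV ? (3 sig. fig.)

⟨ρ^2⟩ ≈ 13.5

By definition ⟨ρ²⟩ = ∫ ρ^2 |χ(ρ)|² 4πρ² dρ.
Evaluating both integrals, ⟨ρ²⟩ = 15·b^2/2.
Putting b = 1.34 gives 13.47.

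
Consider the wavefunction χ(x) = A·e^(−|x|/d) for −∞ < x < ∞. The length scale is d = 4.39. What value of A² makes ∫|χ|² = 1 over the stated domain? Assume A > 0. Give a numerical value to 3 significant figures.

A^2 ≈ 0.228

Require ∫ |χ|² dx = 1 over the whole domain.
Carrying out the integral gives A² · d.
Hence A² = 1/[d].
Substituting d = 4.39 gives A² = 0.2278, so A = 0.4773.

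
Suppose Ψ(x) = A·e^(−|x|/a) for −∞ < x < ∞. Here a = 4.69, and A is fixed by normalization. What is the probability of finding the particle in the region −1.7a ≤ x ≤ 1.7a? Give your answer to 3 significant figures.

P ≈ 0.967

The probability is P = ∫ |Ψ|² dx over [−1.7a, 1.7a].
Since A² = 1/(a), this is the region integral divided by the full normalization integral.
Both integrals are even about x = 0, so only the x ≥ 0 halves are needed (the factors of 2 cancel). Substituting u = x/a, A² and the length scale cancel in the ratio: P = ∫_{0}^{1.7} e^(-2·u) du / ∫_{0}^{∞} e^(-2·u) du.
With ∫ e^(-2·u) du = -e^(-2·u)/2 + C, the region integral is 1/2 - e^(-17/5)/2 and the full one is 1/2.
This works out to P = 0.9666.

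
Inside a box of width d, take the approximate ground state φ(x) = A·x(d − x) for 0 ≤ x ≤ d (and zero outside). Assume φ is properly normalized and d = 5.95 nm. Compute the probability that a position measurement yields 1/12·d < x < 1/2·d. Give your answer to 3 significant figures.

P ≈ 0.495

The probability is P = ∫ |φ|² dx over [1/12·d, 1/2·d].
Since A² = 1/(d^5/30), this is the region integral divided by the full normalization integral.
Let u = x/d; then A² and the length scale cancel, so P = ∫_{1/12}^{1/2} u^2·(1 - u)^2 du ÷ ∫_{0}^{1} u^2·(1 - u)^2 du.
Using ∫ u^2·(1 - u)^2 du = u^3·(6·u^2 - 15·u + 10)/30, the numerator is ≈ 0.016497 and the denominator is 1/30.
The result is P = 0.4949.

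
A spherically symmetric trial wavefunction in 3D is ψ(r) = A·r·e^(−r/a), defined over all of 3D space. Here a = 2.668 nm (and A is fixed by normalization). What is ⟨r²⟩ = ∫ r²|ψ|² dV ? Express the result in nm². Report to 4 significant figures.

⟨r²⟩ = ∫ r^2 |ψ|² 4πr² dr over the full domain.
Since the A² factors cancel between numerator and denominator, ⟨r²⟩ = 15·a^2/2.
Putting a = 2.668 gives 53.387.

⟨r^2⟩ ≈ 53.39 nm^2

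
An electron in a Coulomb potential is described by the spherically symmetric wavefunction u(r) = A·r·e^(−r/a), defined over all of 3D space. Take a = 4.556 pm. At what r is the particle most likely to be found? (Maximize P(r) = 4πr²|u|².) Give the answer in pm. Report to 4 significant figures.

r ≈ 9.112 pm

The maximum of P(r) = 4πr²|u|² occurs where its derivative vanishes.
Solving yields r = 2·a.
With a = 4.556, the most probable radial distance is 9.1120 pm.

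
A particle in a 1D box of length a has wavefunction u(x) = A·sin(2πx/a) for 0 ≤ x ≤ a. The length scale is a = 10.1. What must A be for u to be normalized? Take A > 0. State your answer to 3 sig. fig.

Normalization requires ∫|u|² dx = 1, integrated from 0 to a.
The integral (without the A² prefactor) comes out to a/2.
So A² = (a/2)^(−1).
With a = 10.1: A² = 0.1980 and A = 0.4450.

A ≈ 0.445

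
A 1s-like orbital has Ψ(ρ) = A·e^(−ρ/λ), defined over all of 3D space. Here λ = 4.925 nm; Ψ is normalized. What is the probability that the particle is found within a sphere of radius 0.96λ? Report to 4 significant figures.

P ≈ 0.3017

With dV = 4πρ²dρ, the probability is ∫|Ψ|² dV over ρ ≤ 0.96λ.
The full normalization integral is A²·[π·λ^3] = 1, fixing A².
Let u = ρ/λ; then A², 4π and the length scale all cancel, so P = ∫_{0}^{0.96} u^2·e^(-2·u) du ÷ ∫_{0}^{∞} u^2·e^(-2·u) du.
An antiderivative of u^2·e^(-2·u) is -(2·u^2 + 2·u + 1)·e^(-2·u)/4; evaluating from 0 to 0.96 gives 1/4 - 2977·e^(-48/25)/2500, while the full integral is 1/4.
Taking the ratio yields P = 0.30168.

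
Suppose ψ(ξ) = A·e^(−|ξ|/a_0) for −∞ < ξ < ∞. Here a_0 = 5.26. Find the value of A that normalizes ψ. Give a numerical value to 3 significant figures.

Require ∫ |ψ|² dξ = 1 over the whole domain.
Carrying out the integral gives A² · a_0.
Setting this equal to 1 gives A² = 1/(a_0).
Plugging in a_0 = 5.26 yields A = 0.4360.

A ≈ 0.436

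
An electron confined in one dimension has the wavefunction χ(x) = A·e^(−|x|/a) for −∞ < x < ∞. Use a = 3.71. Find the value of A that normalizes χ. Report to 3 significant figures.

We need A² ∫|f|² dx = 1, taking the integral from −∞ to ∞.
Recall ∫₀^∞ x^m e^(−x/β) dx = m!·β^(m+1), with χ = A·e^(−|x|/a), the integral evaluates to A²·[a].
Hence A² = 1/[a].
With a = 3.71: A² = 0.2695 and A = 0.5192.

A ≈ 0.519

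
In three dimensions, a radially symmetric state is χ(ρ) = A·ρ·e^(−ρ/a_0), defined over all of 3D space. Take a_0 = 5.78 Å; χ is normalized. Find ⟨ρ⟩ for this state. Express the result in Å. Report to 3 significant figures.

By definition ⟨ρ⟩ = ∫ ρ |χ(ρ)|² 4πρ² dρ.
With ∫₀^∞ ρ^5 e^(−αρ) dρ = 5!/α^6, since the A² factors cancel between numerator and denominator, ⟨ρ⟩ = 5·a_0/2.
Putting a_0 = 5.78 gives 14.45.

⟨ρ⟩ ≈ 14.5 Å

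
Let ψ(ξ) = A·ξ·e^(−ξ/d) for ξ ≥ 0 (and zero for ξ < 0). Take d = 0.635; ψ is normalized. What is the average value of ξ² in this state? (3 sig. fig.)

The expectation value is the |ψ|²-weighted average of ξ^2: ∫ ξ^2|ψ|² dξ.
Since the A² factors cancel between numerator and denominator, ⟨ξ²⟩ = 3·d^2.
Putting d = 0.635 gives 1.210.

⟨ξ^2⟩ ≈ 1.21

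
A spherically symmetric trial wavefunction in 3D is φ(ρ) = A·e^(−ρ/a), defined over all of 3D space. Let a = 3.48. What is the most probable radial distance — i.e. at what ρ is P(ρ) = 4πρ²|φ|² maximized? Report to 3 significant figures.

The maximum of P(ρ) = 4πρ²|φ|² occurs where its derivative vanishes.
This gives ρ = a.
With a = 3.48, the most probable radial distance is 3.480.

ρ ≈ 3.48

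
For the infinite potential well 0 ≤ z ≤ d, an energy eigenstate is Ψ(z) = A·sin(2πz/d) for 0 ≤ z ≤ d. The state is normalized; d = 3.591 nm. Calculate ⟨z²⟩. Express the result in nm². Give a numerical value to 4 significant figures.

⟨z²⟩ = ∫ z^2 |Ψ|² dz over the full domain.
Since the A² factors cancel between numerator and denominator, ⟨z²⟩ = -d^2/(8·π^2) + d^2/3.
With d = 3.591, ⟨z^2⟩ = 4.1351.

⟨z^2⟩ ≈ 4.135 nm^2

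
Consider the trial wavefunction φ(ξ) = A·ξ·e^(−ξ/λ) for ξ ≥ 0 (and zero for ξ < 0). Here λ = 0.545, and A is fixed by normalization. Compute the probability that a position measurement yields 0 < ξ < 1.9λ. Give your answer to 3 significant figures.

P ≈ 0.731

The probability is P = ∫ |φ|² dξ over [0, 1.9λ].
The normalization integral ∫|φ|²dξ over the whole domain equals λ^3/4·A², and A² cancels in the ratio.
Substituting u = ξ/λ, A² and the length scale cancel in the ratio: P = ∫_{0}^{1.9} u^2·e^(-2·u) du / ∫_{0}^{∞} u^2·e^(-2·u) du.
With ∫ u^2·e^(-2·u) du = -(2·u^2 + 2·u + 1)·e^(-2·u)/4 + C, the region integral is 1/4 - 601·e^(-19/5)/200 and the full one is 1/4.
The result is P = 0.7311.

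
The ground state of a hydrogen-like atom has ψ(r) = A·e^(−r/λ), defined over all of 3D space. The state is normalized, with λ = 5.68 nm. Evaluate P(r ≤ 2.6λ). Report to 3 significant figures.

P = ∫ |ψ|² 4πr² dr over r ≤ 2.6λ.
The full normalization integral is A²·[π·λ^3] = 1, fixing A².
Let u = r/λ; then A², 4π and the length scale all cancel, so P = ∫_{0}^{2.6} u^2·e^(-2·u) du ÷ ∫_{0}^{∞} u^2·e^(-2·u) du.
An antiderivative of u^2·e^(-2·u) is -(2·u^2 + 2·u + 1)·e^(-2·u)/4; evaluating from 0 to 2.6 gives 1/4 - 493·e^(-26/5)/100, while the full integral is 1/4.
The region integral divided by the full integral gives P = 0.8912.

P ≈ 0.891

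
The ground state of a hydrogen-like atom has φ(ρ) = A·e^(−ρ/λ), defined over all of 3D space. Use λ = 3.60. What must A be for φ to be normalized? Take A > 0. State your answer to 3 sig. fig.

Require ∫ |φ|² 4πρ² dρ = 1 over the whole domain.
The angular integral contributes 4π, leaving ∫₀^∞ ρ²|φ|² dρ.
Carrying out the integral gives A² · π·λ^3.
So A² = (π·λ^3)^(−1).
Substituting λ = 3.60 gives A² = 0.006822, so A = 0.08260.

A ≈ 0.0826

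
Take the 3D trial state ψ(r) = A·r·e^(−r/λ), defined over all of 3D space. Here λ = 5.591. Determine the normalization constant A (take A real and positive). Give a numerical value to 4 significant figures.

A ≈ 0.004407

We need A² ∫|f|² 4πr² dr = 1, taking the integral from 0 to ∞.
(Spherical symmetry: dV = 4πr² dr.)
The integral (without the A² prefactor) comes out to 3·π·λ^5.
Setting this equal to 1 gives A² = 1/(3·π·λ^5).
With λ = 5.591: A² = 0.000019421 and A = 0.0044070.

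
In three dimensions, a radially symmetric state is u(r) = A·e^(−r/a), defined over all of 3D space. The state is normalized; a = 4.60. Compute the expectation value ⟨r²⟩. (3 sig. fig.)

⟨r^2⟩ ≈ 63.5

By definition ⟨r²⟩ = ∫ r^2 |u(r)|² 4πr² dr.
Recall ∫₀^∞ r^m e^(−r/β) dr = m!·β^(m+1), evaluating both integrals, ⟨r²⟩ = 3·a^2.
Putting a = 4.60 gives 63.48.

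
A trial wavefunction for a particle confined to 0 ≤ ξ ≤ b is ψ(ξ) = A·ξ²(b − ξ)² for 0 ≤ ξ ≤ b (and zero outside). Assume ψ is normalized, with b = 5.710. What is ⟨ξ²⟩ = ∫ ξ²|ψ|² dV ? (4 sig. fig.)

⟨ξ^2⟩ ≈ 8.892

The expectation value is the |ψ|²-weighted average of ξ^2: ∫ ξ^2|ψ|² dξ.
Expanding the polynomial and integrating term by term, since the A² factors cancel between numerator and denominator, ⟨ξ²⟩ = 3·b^2/11.
With b = 5.710, ⟨ξ^2⟩ = 8.8920.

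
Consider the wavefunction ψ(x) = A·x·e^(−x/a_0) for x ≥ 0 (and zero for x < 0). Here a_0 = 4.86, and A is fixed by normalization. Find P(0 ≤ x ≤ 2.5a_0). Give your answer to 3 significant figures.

P = ∫_{0}^{2.5a_0} |ψ(x)|² dx.
The normalization integral ∫|ψ|²dx over the whole domain equals a_0^3/4·A², and A² cancels in the ratio.
In terms of u = x/a_0 (A² and the length scale cancel between numerator and denominator), P = [∫_{0}^{2.5} u^2·e^(-2·u) du] / [∫_{0}^{∞} u^2·e^(-2·u) du].
An antiderivative of u^2·e^(-2·u) is -(2·u^2 + 2·u + 1)·e^(-2·u)/4; evaluating from 0 to 2.5 gives 1/4 - 37·e^(-5)/8, while the full integral is 1/4.
The result is P = 0.8753.

P ≈ 0.875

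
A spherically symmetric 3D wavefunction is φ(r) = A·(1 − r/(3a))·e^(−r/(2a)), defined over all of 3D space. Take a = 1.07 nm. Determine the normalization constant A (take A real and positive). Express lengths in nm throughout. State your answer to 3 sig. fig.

A ≈ 0.312 nm^(-3/2)

Normalization requires ∫|φ|² 4πr² dr = 1, integrated from 0 to ∞.
In 3D with spherical symmetry the volume element is 4πr² dr.
Using ∫₀^∞ rⁿ e^(−αr) dr = n!/αⁿ⁺¹, ∫|φ|² 4πr² dr = A²·(8·π·a^3/3).
Hence A² = 1/[8·π·a^3/3].
Substituting a = 1.07 gives A² = 0.09744, so A = 0.3122.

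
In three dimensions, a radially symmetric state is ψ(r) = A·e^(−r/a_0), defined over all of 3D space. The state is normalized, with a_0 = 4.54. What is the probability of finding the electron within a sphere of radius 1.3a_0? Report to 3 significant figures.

Integrate the radial probability density 4πr²|ψ|² over r ≤ 1.3a_0.
A² is fixed by ∫₀^∞ 4πr²|ψ|² dr = 1, i.e. A² = (π·a_0^3)^(−1).
Substituting u = r/a_0, A², 4π and the length scale all cancel in the ratio: P = ∫_{0}^{1.3} u^2·e^(-2·u) du / ∫_{0}^{∞} u^2·e^(-2·u) du.
An antiderivative of u^2·e^(-2·u) is -(2·u^2 + 2·u + 1)·e^(-2·u)/4; evaluating from 0 to 1.3 gives 1/4 - 349·e^(-13/5)/200, while the full integral is 1/4.
Taking the ratio yields P = 0.4816.

P ≈ 0.482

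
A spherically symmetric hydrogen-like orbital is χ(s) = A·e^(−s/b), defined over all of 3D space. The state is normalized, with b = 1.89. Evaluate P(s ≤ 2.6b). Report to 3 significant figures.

With dV = 4πs²ds, the probability is ∫|χ|² dV over s ≤ 2.6b.
Normalization gives A² = 1/(π·b^3).
In terms of u = s/b (A², 4π and the length scale all cancel between numerator and denominator), P = [∫_{0}^{2.6} u^2·e^(-2·u) du] / [∫_{0}^{∞} u^2·e^(-2·u) du].
Using ∫ u^2·e^(-2·u) du = -(2·u^2 + 2·u + 1)·e^(-2·u)/4, the numerator is 1/4 - 493·e^(-26/5)/100 and the denominator is 1/4.
Taking the ratio yields P = 0.8912.

P ≈ 0.891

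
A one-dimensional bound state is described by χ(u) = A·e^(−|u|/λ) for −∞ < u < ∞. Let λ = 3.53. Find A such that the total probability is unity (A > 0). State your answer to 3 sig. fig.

Require ∫ |χ|² du = 1 over the whole domain.
∫|χ|² du = A²·(λ).
Substituting λ = 3.53 gives A² = 0.2833, so A = 0.5322.

A ≈ 0.532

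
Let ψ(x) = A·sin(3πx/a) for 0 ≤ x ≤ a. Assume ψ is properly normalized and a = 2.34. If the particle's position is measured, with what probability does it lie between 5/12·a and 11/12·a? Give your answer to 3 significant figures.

P ≈ 0.606

|ψ|² is the probability density, so P = ∫_{5/12·a}^{11/12·a} |ψ|² dx.
The normalization integral ∫|ψ|²dx over the whole domain equals a/2·A², and A² cancels in the ratio.
Let u = x/a; then A² and the length scale cancel, so P = ∫_{5/12}^{11/12} sin(3·π·u)^2 du ÷ ∫_{0}^{1} sin(3·π·u)^2 du.
With ∫ sin(3·π·u)^2 du = u/2 - sin(6·π·u)/(12·π) + C, the region integral is 1/(6·π) + 1/4 and the full one is 1/2.
Taking the ratio, P = (2 + 3·π)/(6·π).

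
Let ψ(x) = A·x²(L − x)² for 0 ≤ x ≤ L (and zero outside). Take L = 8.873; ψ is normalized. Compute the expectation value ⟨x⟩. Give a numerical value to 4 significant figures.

⟨x⟩ ≈ 4.437

By definition ⟨x⟩ = ∫ x |ψ(x)|² dx.
Expanding the polynomial and integrating term by term, since the A² factors cancel between numerator and denominator, ⟨x⟩ = L/2.
With L = 8.873, ⟨x⟩ = 4.4365.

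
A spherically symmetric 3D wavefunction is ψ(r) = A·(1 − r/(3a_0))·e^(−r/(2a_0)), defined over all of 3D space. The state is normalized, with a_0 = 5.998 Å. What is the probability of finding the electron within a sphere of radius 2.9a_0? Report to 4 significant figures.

P ≈ 0.3527

With dV = 4πr²dr, the probability is ∫|ψ|² dV over r ≤ 2.9a_0.
A² is fixed by ∫₀^∞ 4πr²|ψ|² dr = 1, i.e. A² = (8·π·a_0^3/3)^(−1).
Let u = r/a_0; then A², 4π and the length scale all cancel, so P = ∫_{0}^{2.9} u^2·(1 - u/3)^2·e^(-u) du ÷ ∫_{0}^{∞} u^2·(1 - u/3)^2·e^(-u) du.
An antiderivative of u^2·(1 - u/3)^2·e^(-u) is (-u^4 + 2·u^3 - 3·u^2 - 6·u - 6)·e^(-u)/9; evaluating from 0 to 2.9 gives ≈ 0.235162, while the full integral is 2/3.
Taking the ratio yields P = 0.35274.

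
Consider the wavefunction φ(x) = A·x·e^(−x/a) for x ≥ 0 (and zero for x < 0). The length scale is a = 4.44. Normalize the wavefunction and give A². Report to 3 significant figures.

The normalization condition is ∫|φ|² dx = 1 from 0 to ∞.
With ∫₀^∞ x^2 e^(−αx) dx = 2!/α^3, ∫|φ|² dx = A²·(a^3/4).
So A² = (a^3/4)^(−1).
With a = 4.44: A² = 0.04570 and A = 0.2138.

A^2 ≈ 0.0457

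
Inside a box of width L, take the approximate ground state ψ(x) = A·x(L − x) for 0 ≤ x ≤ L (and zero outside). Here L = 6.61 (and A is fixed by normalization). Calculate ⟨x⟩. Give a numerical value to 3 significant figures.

By definition ⟨x⟩ = ∫ x |ψ(x)|² dx.
Expanding the polynomial and integrating term by term, since the A² factors cancel between numerator and denominator, ⟨x⟩ = L/2.
With L = 6.61, ⟨x⟩ = 3.305.

⟨x⟩ ≈ 3.31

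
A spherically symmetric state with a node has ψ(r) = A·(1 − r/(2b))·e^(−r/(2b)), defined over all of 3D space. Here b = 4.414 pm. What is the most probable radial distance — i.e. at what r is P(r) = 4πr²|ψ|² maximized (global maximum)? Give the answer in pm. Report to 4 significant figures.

Set d/dr [P(r) = 4πr²|ψ|²] = 0 and solve for r > 0.
This gives r = b·(√(5) + 3).
With b = 4.414, the most probable radial distance is 23.112 pm.

r ≈ 23.11 pm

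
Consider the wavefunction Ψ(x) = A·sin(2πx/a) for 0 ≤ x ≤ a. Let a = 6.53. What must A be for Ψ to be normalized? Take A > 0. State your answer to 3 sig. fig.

Require ∫ |Ψ|² dx = 1 over the whole domain.
The integral (without the A² prefactor) comes out to a/2.
Hence A² = 1/[a/2].
With a = 6.53: A² = 0.3063 and A = 0.5534.

A ≈ 0.553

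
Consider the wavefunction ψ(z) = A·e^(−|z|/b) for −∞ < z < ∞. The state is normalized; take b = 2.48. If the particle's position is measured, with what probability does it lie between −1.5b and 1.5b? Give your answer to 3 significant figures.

P ≈ 0.950

The probability is P = ∫ |ψ|² dz over [−1.5b, 1.5b].
The normalization integral ∫|ψ|²dz over the whole domain equals b·A², and A² cancels in the ratio.
Both integrals are even about z = 0, so only the z ≥ 0 halves are needed (the factors of 2 cancel). In terms of u = z/b (A² and the length scale cancel between numerator and denominator), P = [∫_{0}^{1.5} e^(-2·u) du] / [∫_{0}^{∞} e^(-2·u) du].
Using ∫ e^(-2·u) du = -e^(-2·u)/2, the numerator is 1/2 - e^(-3)/2 and the denominator is 1/2.
This works out to P = 0.9502.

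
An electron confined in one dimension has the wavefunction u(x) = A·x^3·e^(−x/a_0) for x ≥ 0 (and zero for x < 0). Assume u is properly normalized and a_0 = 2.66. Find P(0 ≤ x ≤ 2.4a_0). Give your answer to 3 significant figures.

P ≈ 0.209

The probability is P = ∫ |u|² dx over [0, 2.4a_0].
Since A² = 1/(45·a_0^7/8), this is the region integral divided by the full normalization integral.
Let t = x/a_0; then A² and the length scale cancel, so P = ∫_{0}^{2.4} t^6·e^(-2·t) dt ÷ ∫_{0}^{∞} t^6·e^(-2·t) dt.
With ∫ t^6·e^(-2·t) dt = -(4·t^6 + 12·t^5 + 30·t^4 + 60·t^3 + 90·t^2 + 90·t + 45)·e^(-2·t)/8 + C, the region integral is ≈ 1.1767 and the full one is 45/8.
The result is P = 0.2092.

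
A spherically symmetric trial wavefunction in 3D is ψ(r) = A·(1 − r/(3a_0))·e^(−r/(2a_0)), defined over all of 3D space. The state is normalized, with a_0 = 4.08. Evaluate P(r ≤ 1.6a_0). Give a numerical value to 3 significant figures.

With dV = 4πr²dr, the probability is ∫|ψ|² dV over r ≤ 1.6a_0.
A² is fixed by ∫₀^∞ 4πr²|ψ|² dr = 1, i.e. A² = (8·π·a_0^3/3)^(−1).
Let u = r/a_0; then A², 4π and the length scale all cancel, so P = ∫_{0}^{1.6} u^2·(1 - u/3)^2·e^(-u) du ÷ ∫_{0}^{∞} u^2·(1 - u/3)^2·e^(-u) du.
Using ∫ u^2·(1 - u/3)^2·e^(-u) du = (-u^4 + 2·u^3 - 3·u^2 - 6·u - 6)·e^(-u)/9, the numerator is ≈ 0.18118 and the denominator is 2/3.
The region integral divided by the full integral gives P = 0.2718.

P ≈ 0.272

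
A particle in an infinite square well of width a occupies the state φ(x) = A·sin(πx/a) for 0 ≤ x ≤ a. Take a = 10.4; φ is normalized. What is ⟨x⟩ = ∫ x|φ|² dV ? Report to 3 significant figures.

By definition ⟨x⟩ = ∫ x |φ(x)|² dx.
The ratio of the moment integral to the normalization integral gives ⟨x⟩ = a/2.
Putting a = 10.4 gives 5.200.

⟨x⟩ ≈ 5.20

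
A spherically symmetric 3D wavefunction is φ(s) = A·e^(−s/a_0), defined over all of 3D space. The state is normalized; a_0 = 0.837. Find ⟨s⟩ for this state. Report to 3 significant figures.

⟨s⟩ = ∫ s |φ|² 4πs² ds over the full domain.
Using ∫₀^∞ sⁿ e^(−αs) ds = n!/αⁿ⁺¹, the ratio of the moment integral to the normalization integral gives ⟨s⟩ = 3·a_0/2.
With a_0 = 0.837, ⟨s⟩ = 1.256.

⟨s⟩ ≈ 1.26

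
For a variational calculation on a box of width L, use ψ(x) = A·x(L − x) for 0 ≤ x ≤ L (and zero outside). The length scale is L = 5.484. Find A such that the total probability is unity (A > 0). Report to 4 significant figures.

The normalization condition is ∫|ψ|² dx = 1 from 0 to L.
Expanding the polynomial and integrating term by term, ∫|ψ|² dx = A²·(L^5/30).
Setting this equal to 1 gives A² = 1/(L^5/30).
Plugging in L = 5.484 yields A = 0.077771.

A ≈ 0.07777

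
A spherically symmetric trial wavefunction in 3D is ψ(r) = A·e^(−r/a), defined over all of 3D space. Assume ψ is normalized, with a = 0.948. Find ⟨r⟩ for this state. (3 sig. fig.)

⟨r⟩ ≈ 1.42

By definition ⟨r⟩ = ∫ r |ψ(r)|² 4πr² dr.
Recall ∫₀^∞ r^m e^(−r/β) dr = m!·β^(m+1), the ratio of the moment integral to the normalization integral gives ⟨r⟩ = 3·a/2.
Putting a = 0.948 gives 1.422.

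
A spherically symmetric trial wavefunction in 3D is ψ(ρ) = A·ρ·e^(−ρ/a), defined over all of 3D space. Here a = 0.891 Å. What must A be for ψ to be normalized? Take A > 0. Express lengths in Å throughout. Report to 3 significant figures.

A ≈ 0.435 Å^(-5/2)

We need A² ∫|f|² 4πρ² dρ = 1, taking the integral from 0 to ∞.
The angular integral contributes 4π, leaving ∫₀^∞ ρ²|ψ|² dρ.
∫|ψ|² 4πρ² dρ = A²·(3·π·a^5).
So A² = (3·π·a^5)^(−1).
Plugging in a = 0.891 yields A = 0.4347.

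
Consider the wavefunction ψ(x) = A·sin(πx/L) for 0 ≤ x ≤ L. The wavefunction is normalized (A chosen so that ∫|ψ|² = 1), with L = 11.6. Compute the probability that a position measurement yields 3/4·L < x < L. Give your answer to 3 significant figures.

|ψ|² is the probability density, so P = ∫_{3/4·L}^{L} |ψ|² dx.
Since A² = 1/(L/2), this is the region integral divided by the full normalization integral.
Substituting u = x/L, A² and the length scale cancel in the ratio: P = ∫_{3/4}^{1} sin(π·u)^2 du / ∫_{0}^{1} sin(π·u)^2 du.
An antiderivative of sin(π·u)^2 is u/2 - sin(2·π·u)/(4·π); evaluating from 3/4 to 1 gives 1/8 - 1/(4·π), while the full integral is 1/2.
Taking the ratio, P = (-2 + π)/(4·π).

P ≈ 0.0908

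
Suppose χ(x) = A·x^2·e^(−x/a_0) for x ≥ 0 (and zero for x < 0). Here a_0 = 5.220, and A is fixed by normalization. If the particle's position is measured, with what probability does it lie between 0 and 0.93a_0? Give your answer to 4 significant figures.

P ≈ 0.04090

The probability is P = ∫ |χ|² dx over [0, 0.93a_0].
With A² fixed by ∫|χ|² = 1, i.e. A² = (3·a_0^5/4)^(−1), substitute and integrate.
In terms of u = x/a_0 (A² and the length scale cancel between numerator and denominator), P = [∫_{0}^{0.93} u^4·e^(-2·u) du] / [∫_{0}^{∞} u^4·e^(-2·u) du].
Using ∫ u^4·e^(-2·u) du = -(u^4/2 + u^3 + 3·u^2/2 + 3·u/2 + 3/4)·e^(-2·u), the numerator is ≈ 0.0306783 and the denominator is 3/4.
Evaluating gives P = 0.040904.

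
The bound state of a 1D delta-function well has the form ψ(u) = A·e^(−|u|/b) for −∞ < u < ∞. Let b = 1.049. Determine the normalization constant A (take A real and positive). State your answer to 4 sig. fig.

A ≈ 0.9764

Normalization requires ∫|ψ|² du = 1, integrated from −∞ to ∞.
Using ∫₀^∞ uⁿ e^(−αu) du = n!/αⁿ⁺¹, the integral (without the A² prefactor) comes out to b.
Hence A² = 1/[b].
Plugging in b = 1.049 yields A = 0.97637.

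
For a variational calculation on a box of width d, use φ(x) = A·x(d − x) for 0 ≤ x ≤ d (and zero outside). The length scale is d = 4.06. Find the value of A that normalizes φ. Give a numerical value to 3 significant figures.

Normalization requires ∫|φ|² dx = 1, integrated from 0 to d.
Expanding the polynomial and integrating term by term, with φ = A·x(d − x), the integral evaluates to A²·[d^5/30].
With d = 4.06: A² = 0.02720 and A = 0.1649.

A ≈ 0.165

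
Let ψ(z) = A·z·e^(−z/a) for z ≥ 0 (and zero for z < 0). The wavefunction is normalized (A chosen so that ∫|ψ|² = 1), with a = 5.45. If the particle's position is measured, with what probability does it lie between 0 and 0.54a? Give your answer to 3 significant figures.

P ≈ 0.0956

|ψ|² is the probability density, so P = ∫_{0}^{0.54a} |ψ|² dz.
Since A² = 1/(a^3/4), this is the region integral divided by the full normalization integral.
In terms of u = z/a (A² and the length scale cancel between numerator and denominator), P = [∫_{0}^{0.54} u^2·e^(-2·u) du] / [∫_{0}^{∞} u^2·e^(-2·u) du].
Using ∫ u^2·e^(-2·u) du = -(2·u^2 + 2·u + 1)·e^(-2·u)/4, the numerator is 1/4 - 3329·e^(-27/25)/5000 and the denominator is 1/4.
The result is P = 0.09559.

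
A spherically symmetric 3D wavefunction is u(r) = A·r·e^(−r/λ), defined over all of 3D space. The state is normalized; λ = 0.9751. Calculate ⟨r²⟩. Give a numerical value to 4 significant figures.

The expectation value is the |u|²-weighted average of r^2: ∫ r^2|u|² 4πr² dr.
Since the A² factors cancel between numerator and denominator, ⟨r²⟩ = 15·λ^2/2.
With λ = 0.9751, ⟨r^2⟩ = 7.1312.

⟨r^2⟩ ≈ 7.131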